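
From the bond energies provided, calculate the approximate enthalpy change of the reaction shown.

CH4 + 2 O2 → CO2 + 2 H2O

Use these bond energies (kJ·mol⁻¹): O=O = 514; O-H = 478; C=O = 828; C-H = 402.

ΔH ≈ −932 kJ

Bonds broken (reactants):
  C-H: 4 × 402 = 1608
  O=O: 2 × 514 = 1028
  Σ(broken) = 2636 kJ
Bonds formed (products):
  C=O: 2 × 828 = 1656
  O-H: 4 × 478 = 1912
  Σ(formed) = 3568 kJ
ΔH = Σ(broken) − Σ(formed) = 2636 − 3568 = −932 kJ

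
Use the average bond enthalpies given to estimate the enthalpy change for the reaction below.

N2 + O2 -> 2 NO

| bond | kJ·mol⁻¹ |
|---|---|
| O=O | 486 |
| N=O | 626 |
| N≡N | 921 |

ΔH ≈ +155 kJ

Bonds broken (reactants):
  N≡N: 1 × 921 = 921
  O=O: 1 × 486 = 486
  Σ(broken) = 1407 kJ
Bonds formed (products):
  N=O: 2 × 626 = 1252
  Σ(formed) = 1252 kJ
ΔH = Σ(broken) − Σ(formed) = 1407 − 1252 = +155 kJ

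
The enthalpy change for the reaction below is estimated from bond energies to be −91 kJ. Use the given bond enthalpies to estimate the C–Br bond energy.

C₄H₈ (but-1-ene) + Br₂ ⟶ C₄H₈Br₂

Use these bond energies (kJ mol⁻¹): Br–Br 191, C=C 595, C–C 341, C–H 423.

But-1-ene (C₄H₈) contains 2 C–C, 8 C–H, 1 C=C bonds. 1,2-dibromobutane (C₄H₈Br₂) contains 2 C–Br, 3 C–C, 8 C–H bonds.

D(C–Br) ≈ 268 kJ/mol

Let D be the C–Br bond energy.
Σ(broken) = 1×191 + 2×341 + 8×423 + 1×595 = 4852
Σ(formed) = 2×D + 3×341 + 8×423 = 4407 + 2D
ΔH = Σ(broken) − Σ(formed) = (4852) − (4407 + 2D) = +445 − 2D
Setting this equal to −91 kJ gives 2D = 536, so D = 268 kJ/mol.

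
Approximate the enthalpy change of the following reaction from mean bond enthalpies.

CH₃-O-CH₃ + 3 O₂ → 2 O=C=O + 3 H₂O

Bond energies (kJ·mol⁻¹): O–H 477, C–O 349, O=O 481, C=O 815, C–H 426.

ΔH ≈ −1425 kJ

Bonds broken (reactants):
  C–H: 6 × 426 = 2556
  C–O: 2 × 349 = 698
  O=O: 3 × 481 = 1443
  Σ(broken) = 4697 kJ
Bonds formed (products):
  C=O: 4 × 815 = 3260
  O–H: 6 × 477 = 2862
  Σ(formed) = 6122 kJ
ΔH = Σ(broken) − Σ(formed) = 4697 − 6122 = −1425 kJ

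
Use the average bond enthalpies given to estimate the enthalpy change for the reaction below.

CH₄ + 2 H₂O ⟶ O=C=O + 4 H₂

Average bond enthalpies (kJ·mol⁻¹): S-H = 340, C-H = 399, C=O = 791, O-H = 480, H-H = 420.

ΔH ≈ +254 kJ

Bonds broken (reactants):
  C-H: 4 × 399 = 1596
  O-H: 4 × 480 = 1920
  Σ(broken) = 3516 kJ
Bonds formed (products):
  C=O: 2 × 791 = 1582
  H-H: 4 × 420 = 1680
  Σ(formed) = 3262 kJ
ΔH = Σ(broken) − Σ(formed) = 3516 − 3262 = +254 kJ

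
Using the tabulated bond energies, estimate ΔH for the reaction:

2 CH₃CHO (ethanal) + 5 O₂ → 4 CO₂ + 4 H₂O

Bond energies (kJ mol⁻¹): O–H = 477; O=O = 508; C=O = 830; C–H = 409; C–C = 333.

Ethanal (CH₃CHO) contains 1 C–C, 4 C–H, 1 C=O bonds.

Bonds broken (reactants):
  C–C: 2 × 333 = 666
  C–H: 8 × 409 = 3272
  C=O: 2 × 830 = 1660
  O=O: 5 × 508 = 2540
  Σ(broken) = 8138 kJ
Bonds formed (products):
  C=O: 8 × 830 = 6640
  O–H: 8 × 477 = 3816
  Σ(formed) = 10456 kJ
ΔH = Σ(broken) − Σ(formed) = 8138 − 10456 = −2318 kJ

ΔH ≈ −2318 kJ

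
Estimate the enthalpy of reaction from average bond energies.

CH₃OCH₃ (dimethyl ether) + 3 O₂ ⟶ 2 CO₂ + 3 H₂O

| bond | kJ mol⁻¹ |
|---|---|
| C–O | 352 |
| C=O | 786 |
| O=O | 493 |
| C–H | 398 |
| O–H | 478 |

Bonds broken (reactants):
  C–H: 6 × 398 = 2388
  C–O: 2 × 352 = 704
  O=O: 3 × 493 = 1479
  Σ(broken) = 4571 kJ
Bonds formed (products):
  C=O: 4 × 786 = 3144
  O–H: 6 × 478 = 2868
  Σ(formed) = 6012 kJ
ΔH = Σ(broken) − Σ(formed) = 4571 − 6012 = −1441 kJ

ΔH ≈ −1441 kJ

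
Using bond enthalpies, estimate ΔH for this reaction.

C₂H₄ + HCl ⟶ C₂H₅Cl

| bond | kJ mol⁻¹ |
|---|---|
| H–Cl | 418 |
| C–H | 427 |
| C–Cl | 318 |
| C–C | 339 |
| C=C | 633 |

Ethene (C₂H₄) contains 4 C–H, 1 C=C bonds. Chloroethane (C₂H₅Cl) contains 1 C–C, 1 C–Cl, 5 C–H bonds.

ΔH ≈ −33 kJ

Bonds broken (reactants):
  C–H: 4 × 427 = 1708
  C=C: 1 × 633 = 633
  H–Cl: 1 × 418 = 418
  Σ(broken) = 2759 kJ
Bonds formed (products):
  C–C: 1 × 339 = 339
  C–Cl: 1 × 318 = 318
  C–H: 5 × 427 = 2135
  Σ(formed) = 2792 kJ
ΔH = Σ(broken) − Σ(formed) = 2759 − 2792 = −33 kJ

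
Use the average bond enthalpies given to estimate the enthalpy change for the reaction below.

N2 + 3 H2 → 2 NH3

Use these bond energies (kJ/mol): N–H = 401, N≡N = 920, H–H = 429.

Bonds broken (reactants):
  H–H: 3 × 429 = 1287
  N≡N: 1 × 920 = 920
  Σ(broken) = 2207 kJ
Bonds formed (products):
  N–H: 6 × 401 = 2406
  Σ(formed) = 2406 kJ
ΔH = Σ(broken) − Σ(formed) = 2207 − 2406 = −199 kJ

ΔH ≈ −199 kJ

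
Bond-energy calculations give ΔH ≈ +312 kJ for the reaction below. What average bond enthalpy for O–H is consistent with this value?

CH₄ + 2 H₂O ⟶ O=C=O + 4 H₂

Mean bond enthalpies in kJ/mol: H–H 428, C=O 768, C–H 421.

D(O–H) ≈ 469 kJ/mol

Let D be the O–H bond energy.
Σ(broken) = 4×421 + 4×D = 1684 + 4D
Σ(formed) = 2×768 + 4×428 = 3248
ΔH = Σ(broken) − Σ(formed) = (1684 + 4D) − (3248) = −1564 + 4D
Setting this equal to +312 kJ gives 4D = 1876, so D = 469 kJ/mol.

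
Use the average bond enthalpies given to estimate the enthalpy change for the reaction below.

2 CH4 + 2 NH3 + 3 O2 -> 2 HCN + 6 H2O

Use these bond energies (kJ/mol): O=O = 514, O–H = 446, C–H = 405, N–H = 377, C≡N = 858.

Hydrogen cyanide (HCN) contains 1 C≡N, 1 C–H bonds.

ΔH ≈ −834 kJ

Bonds broken (reactants):
  C–H: 8 × 405 = 3240
  N–H: 6 × 377 = 2262
  O=O: 3 × 514 = 1542
  Σ(broken) = 7044 kJ
Bonds formed (products):
  C≡N: 2 × 858 = 1716
  C–H: 2 × 405 = 810
  O–H: 12 × 446 = 5352
  Σ(formed) = 7878 kJ
ΔH = Σ(broken) − Σ(formed) = 7044 − 7878 = −834 kJ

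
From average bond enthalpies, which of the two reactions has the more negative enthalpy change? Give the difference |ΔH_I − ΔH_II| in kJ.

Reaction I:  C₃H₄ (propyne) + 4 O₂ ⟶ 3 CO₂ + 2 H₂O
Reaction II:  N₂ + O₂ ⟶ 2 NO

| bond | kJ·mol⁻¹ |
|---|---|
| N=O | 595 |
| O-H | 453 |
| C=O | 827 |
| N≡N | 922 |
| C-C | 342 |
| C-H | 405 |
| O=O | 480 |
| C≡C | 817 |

Reaction I, by 2287 kJ

Reaction I:
  Bonds broken (reactants):
    C≡C: 1 × 817 = 817
    C-C: 1 × 342 = 342
    C-H: 4 × 405 = 1620
    O=O: 4 × 480 = 1920
    Σ(broken) = 4699 kJ
  Bonds formed (products):
    C=O: 6 × 827 = 4962
    O-H: 4 × 453 = 1812
    Σ(formed) = 6774 kJ
  ΔH_I = 4699 − 6774 = −2075 kJ
Reaction II:
  Bonds broken (reactants):
    N≡N: 1 × 922 = 922
    O=O: 1 × 480 = 480
    Σ(broken) = 1402 kJ
  Bonds formed (products):
    N=O: 2 × 595 = 1190
    Σ(formed) = 1190 kJ
  ΔH_II = 1402 − 1190 = +212 kJ
ΔH_I − ΔH_II = −2287 kJ, so reaction I has the more negative ΔH; |ΔH_I − ΔH_II| = 2287 kJ.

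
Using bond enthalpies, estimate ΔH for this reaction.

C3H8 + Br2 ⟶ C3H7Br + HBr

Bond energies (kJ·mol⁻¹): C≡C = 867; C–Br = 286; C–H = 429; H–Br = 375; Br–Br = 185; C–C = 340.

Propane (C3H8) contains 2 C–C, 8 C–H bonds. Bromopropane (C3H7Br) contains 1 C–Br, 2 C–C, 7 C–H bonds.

ΔH ≈ −47 kJ

Bonds broken (reactants):
  Br–Br: 1 × 185 = 185
  C–C: 2 × 340 = 680
  C–H: 8 × 429 = 3432
  Σ(broken) = 4297 kJ
Bonds formed (products):
  C–Br: 1 × 286 = 286
  C–C: 2 × 340 = 680
  C–H: 7 × 429 = 3003
  H–Br: 1 × 375 = 375
  Σ(formed) = 4344 kJ
ΔH = Σ(broken) − Σ(formed) = 4297 − 4344 = −47 kJ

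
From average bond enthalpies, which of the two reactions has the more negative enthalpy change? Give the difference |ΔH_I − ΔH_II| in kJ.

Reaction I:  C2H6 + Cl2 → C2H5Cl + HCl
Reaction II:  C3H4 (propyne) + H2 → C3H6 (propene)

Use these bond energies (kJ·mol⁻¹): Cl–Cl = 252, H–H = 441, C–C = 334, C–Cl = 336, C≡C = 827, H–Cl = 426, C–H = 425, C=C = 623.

Reaction II, by 120 kJ

Reaction I:
  Bonds broken (reactants):
    C–C: 1 × 334 = 334
    C–H: 6 × 425 = 2550
    Cl–Cl: 1 × 252 = 252
    Σ(broken) = 3136 kJ
  Bonds formed (products):
    C–C: 1 × 334 = 334
    C–Cl: 1 × 336 = 336
    C–H: 5 × 425 = 2125
    H–Cl: 1 × 426 = 426
    Σ(formed) = 3221 kJ
  ΔH_I = 3136 − 3221 = −85 kJ
Reaction II:
  Bonds broken (reactants):
    C≡C: 1 × 827 = 827
    C–C: 1 × 334 = 334
    C–H: 4 × 425 = 1700
    H–H: 1 × 441 = 441
    Σ(broken) = 3302 kJ
  Bonds formed (products):
    C–C: 1 × 334 = 334
    C–H: 6 × 425 = 2550
    C=C: 1 × 623 = 623
    Σ(formed) = 3507 kJ
  ΔH_II = 3302 − 3507 = −205 kJ
ΔH_I − ΔH_II = +120 kJ, so reaction II has the more negative ΔH; |ΔH_I − ΔH_II| = 120 kJ.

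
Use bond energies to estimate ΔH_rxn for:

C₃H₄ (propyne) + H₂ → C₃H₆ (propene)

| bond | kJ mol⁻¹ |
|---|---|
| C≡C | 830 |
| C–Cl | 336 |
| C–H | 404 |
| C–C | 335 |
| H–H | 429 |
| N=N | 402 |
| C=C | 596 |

ΔH ≈ −145 kJ

Bonds broken (reactants):
  C≡C: 1 × 830 = 830
  C–C: 1 × 335 = 335
  C–H: 4 × 404 = 1616
  H–H: 1 × 429 = 429
  Σ(broken) = 3210 kJ
Bonds formed (products):
  C–C: 1 × 335 = 335
  C–H: 6 × 404 = 2424
  C=C: 1 × 596 = 596
  Σ(formed) = 3355 kJ
ΔH = Σ(broken) − Σ(formed) = 3210 − 3355 = −145 kJ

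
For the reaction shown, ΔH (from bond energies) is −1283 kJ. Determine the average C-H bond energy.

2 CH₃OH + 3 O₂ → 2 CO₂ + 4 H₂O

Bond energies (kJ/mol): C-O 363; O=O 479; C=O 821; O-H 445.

Let D be the C-H bond energy.
Σ(broken) = 6×D + 2×363 + 2×445 + 3×479 = 3053 + 6D
Σ(formed) = 4×821 + 8×445 = 6844
ΔH = Σ(broken) − Σ(formed) = (3053 + 6D) − (6844) = −3791 + 6D
Setting this equal to −1283 kJ gives 6D = 2508, so D = 418 kJ/mol.

D(C-H) ≈ 418 kJ/mol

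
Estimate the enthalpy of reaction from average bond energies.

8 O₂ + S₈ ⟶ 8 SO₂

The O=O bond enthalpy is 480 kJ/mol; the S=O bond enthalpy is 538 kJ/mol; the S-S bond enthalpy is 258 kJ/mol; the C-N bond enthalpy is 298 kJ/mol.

ΔH ≈ −2704 kJ

Bonds broken (reactants):
  O=O: 8 × 480 = 3840
  S-S: 8 × 258 = 2064
  Σ(broken) = 5904 kJ
Bonds formed (products):
  S=O: 16 × 538 = 8608
  Σ(formed) = 8608 kJ
ΔH = Σ(broken) − Σ(formed) = 5904 − 8608 = −2704 kJ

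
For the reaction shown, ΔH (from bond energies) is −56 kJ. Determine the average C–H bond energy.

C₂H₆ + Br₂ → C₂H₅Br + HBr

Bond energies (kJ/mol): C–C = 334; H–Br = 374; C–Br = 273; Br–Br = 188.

Let D be the C–H bond energy.
Σ(broken) = 1×188 + 1×334 + 6×D = 522 + 6D
Σ(formed) = 1×273 + 1×334 + 5×D + 1×374 = 981 + 5D
ΔH = Σ(broken) − Σ(formed) = (522 + 6D) − (981 + 5D) = −459 + D
Setting this equal to −56 kJ gives D = 403 kJ/mol.

D(C–H) ≈ 403 kJ/mol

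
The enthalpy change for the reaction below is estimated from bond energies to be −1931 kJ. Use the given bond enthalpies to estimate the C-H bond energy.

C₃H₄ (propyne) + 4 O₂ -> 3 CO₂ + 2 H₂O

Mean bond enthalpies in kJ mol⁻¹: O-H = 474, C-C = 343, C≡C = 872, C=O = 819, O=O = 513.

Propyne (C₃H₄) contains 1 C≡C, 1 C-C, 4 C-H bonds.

Let D be the C-H bond energy.
Σ(broken) = 1×872 + 1×343 + 4×D + 4×513 = 3267 + 4D
Σ(formed) = 6×819 + 4×474 = 6810
ΔH = Σ(broken) − Σ(formed) = (3267 + 4D) − (6810) = −3543 + 4D
Setting this equal to −1931 kJ gives 4D = 1612, so D = 403 kJ/mol.

D(C-H) ≈ 403 kJ/mol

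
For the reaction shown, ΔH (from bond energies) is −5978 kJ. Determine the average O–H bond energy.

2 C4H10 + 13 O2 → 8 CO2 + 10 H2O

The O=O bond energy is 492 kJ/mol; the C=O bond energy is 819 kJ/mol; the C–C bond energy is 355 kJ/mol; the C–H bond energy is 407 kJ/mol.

D(O–H) ≈ 477 kJ/mol

Let D be the O–H bond energy.
Σ(broken) = 6×355 + 20×407 + 13×492 = 16666
Σ(formed) = 16×819 + 20×D = 13104 + 20D
ΔH = Σ(broken) − Σ(formed) = (16666) − (13104 + 20D) = +3562 − 20D
Setting this equal to −5978 kJ gives 20D = 9540, so D = 477 kJ/mol.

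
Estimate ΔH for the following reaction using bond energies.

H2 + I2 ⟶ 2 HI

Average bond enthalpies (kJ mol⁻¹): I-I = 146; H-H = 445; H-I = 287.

Bonds broken (reactants):
  H-H: 1 × 445 = 445
  I-I: 1 × 146 = 146
  Σ(broken) = 591 kJ
Bonds formed (products):
  H-I: 2 × 287 = 574
  Σ(formed) = 574 kJ
ΔH = Σ(broken) − Σ(formed) = 591 − 574 = +17 kJ

ΔH ≈ +17 kJ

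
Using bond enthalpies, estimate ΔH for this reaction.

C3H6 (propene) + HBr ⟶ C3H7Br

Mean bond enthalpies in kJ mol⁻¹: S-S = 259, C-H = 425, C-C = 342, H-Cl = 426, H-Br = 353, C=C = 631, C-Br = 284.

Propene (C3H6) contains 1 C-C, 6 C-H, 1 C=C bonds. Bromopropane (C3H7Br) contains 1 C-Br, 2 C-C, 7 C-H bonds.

Bonds broken (reactants):
  C-C: 1 × 342 = 342
  C-H: 6 × 425 = 2550
  C=C: 1 × 631 = 631
  H-Br: 1 × 353 = 353
  Σ(broken) = 3876 kJ
Bonds formed (products):
  C-Br: 1 × 284 = 284
  C-C: 2 × 342 = 684
  C-H: 7 × 425 = 2975
  Σ(formed) = 3943 kJ
ΔH = Σ(broken) − Σ(formed) = 3876 − 3943 = −67 kJ

ΔH ≈ −67 kJ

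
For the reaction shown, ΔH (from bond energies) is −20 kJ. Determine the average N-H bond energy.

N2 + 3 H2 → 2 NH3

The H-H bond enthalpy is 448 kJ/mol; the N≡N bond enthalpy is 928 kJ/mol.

D(N-H) ≈ 382 kJ/mol

Let D be the N-H bond energy.
Σ(broken) = 3×448 + 1×928 = 2272
Σ(formed) = 6×D = 6D
ΔH = Σ(broken) − Σ(formed) = (2272) − (6D) = +2272 − 6D
Setting this equal to −20 kJ gives 6D = 2292, so D = 382 kJ/mol.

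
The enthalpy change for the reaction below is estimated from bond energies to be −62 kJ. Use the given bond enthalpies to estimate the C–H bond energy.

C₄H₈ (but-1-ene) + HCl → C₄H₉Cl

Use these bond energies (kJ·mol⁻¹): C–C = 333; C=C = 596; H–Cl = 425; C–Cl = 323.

Let D be the C–H bond energy.
Σ(broken) = 2×333 + 8×D + 1×596 + 1×425 = 1687 + 8D
Σ(formed) = 3×333 + 1×323 + 9×D = 1322 + 9D
ΔH = Σ(broken) − Σ(formed) = (1687 + 8D) − (1322 + 9D) = +365 − D
Setting this equal to −62 kJ gives D = 427 kJ/mol.

D(C–H) ≈ 427 kJ/mol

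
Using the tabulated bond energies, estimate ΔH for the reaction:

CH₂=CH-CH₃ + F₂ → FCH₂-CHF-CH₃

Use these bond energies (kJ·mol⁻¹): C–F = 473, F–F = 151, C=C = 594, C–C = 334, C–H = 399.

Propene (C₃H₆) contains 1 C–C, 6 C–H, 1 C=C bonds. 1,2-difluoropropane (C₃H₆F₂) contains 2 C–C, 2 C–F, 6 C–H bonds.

Bonds broken (reactants):
  C–C: 1 × 334 = 334
  C–H: 6 × 399 = 2394
  C=C: 1 × 594 = 594
  F–F: 1 × 151 = 151
  Σ(broken) = 3473 kJ
Bonds formed (products):
  C–C: 2 × 334 = 668
  C–F: 2 × 473 = 946
  C–H: 6 × 399 = 2394
  Σ(formed) = 4008 kJ
ΔH = Σ(broken) − Σ(formed) = 3473 − 4008 = −535 kJ

ΔH ≈ −535 kJ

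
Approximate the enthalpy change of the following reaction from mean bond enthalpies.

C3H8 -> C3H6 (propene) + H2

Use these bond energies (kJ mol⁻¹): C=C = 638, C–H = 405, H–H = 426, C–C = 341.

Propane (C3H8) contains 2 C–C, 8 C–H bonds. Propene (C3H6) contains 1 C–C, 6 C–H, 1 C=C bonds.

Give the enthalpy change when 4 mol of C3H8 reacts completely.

ΔH = +348 kJ

Bonds broken (reactants):
  C–C: 2 × 341 = 682
  C–H: 8 × 405 = 3240
  Σ(broken) = 3922 kJ
Bonds formed (products):
  C–C: 1 × 341 = 341
  C–H: 6 × 405 = 2430
  C=C: 1 × 638 = 638
  H–H: 1 × 426 = 426
  Σ(formed) = 3835 kJ
ΔH = Σ(broken) − Σ(formed) = 3922 − 3835 = +87 kJ
For 4× the reaction as written: 4 × (+87) = +348 kJ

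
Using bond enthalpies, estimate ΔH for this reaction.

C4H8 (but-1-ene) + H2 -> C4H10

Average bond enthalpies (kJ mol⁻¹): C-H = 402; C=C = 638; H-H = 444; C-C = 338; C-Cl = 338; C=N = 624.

Bonds broken (reactants):
  C-C: 2 × 338 = 676
  C-H: 8 × 402 = 3216
  C=C: 1 × 638 = 638
  H-H: 1 × 444 = 444
  Σ(broken) = 4974 kJ
Bonds formed (products):
  C-C: 3 × 338 = 1014
  C-H: 10 × 402 = 4020
  Σ(formed) = 5034 kJ
ΔH = Σ(broken) − Σ(formed) = 4974 − 5034 = −60 kJ

ΔH ≈ −60 kJ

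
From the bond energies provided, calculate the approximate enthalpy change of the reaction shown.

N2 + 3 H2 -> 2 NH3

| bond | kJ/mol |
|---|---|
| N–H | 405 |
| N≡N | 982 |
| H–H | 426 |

Bonds broken (reactants):
  H–H: 3 × 426 = 1278
  N≡N: 1 × 982 = 982
  Σ(broken) = 2260 kJ
Bonds formed (products):
  N–H: 6 × 405 = 2430
  Σ(formed) = 2430 kJ
ΔH = Σ(broken) − Σ(formed) = 2260 − 2430 = −170 kJ

ΔH ≈ −170 kJ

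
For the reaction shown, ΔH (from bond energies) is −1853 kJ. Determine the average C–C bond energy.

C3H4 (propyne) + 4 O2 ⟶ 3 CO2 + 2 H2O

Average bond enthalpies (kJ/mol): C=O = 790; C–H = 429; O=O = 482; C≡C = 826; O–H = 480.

D(C–C) ≈ 337 kJ/mol

Let D be the C–C bond energy.
Σ(broken) = 1×826 + 1×D + 4×429 + 4×482 = 4470 + D
Σ(formed) = 6×790 + 4×480 = 6660
ΔH = Σ(broken) − Σ(formed) = (4470 + D) − (6660) = −2190 + D
Setting this equal to −1853 kJ gives D = 337 kJ/mol.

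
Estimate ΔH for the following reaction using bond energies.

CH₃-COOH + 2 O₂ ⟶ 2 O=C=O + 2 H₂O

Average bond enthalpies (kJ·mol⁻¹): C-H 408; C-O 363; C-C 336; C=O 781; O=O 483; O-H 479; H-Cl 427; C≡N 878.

ΔH ≈ −891 kJ

Bonds broken (reactants):
  C-C: 1 × 336 = 336
  C-H: 3 × 408 = 1224
  C-O: 1 × 363 = 363
  C=O: 1 × 781 = 781
  O-H: 1 × 479 = 479
  O=O: 2 × 483 = 966
  Σ(broken) = 4149 kJ
Bonds formed (products):
  C=O: 4 × 781 = 3124
  O-H: 4 × 479 = 1916
  Σ(formed) = 5040 kJ
ΔH = Σ(broken) − Σ(formed) = 4149 − 5040 = −891 kJ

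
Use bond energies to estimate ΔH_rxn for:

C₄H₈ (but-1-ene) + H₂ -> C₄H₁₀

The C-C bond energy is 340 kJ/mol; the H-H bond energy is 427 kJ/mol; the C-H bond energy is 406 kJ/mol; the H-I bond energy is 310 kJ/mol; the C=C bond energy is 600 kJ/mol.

ΔH ≈ −125 kJ

Bonds broken (reactants):
  C-C: 2 × 340 = 680
  C-H: 8 × 406 = 3248
  C=C: 1 × 600 = 600
  H-H: 1 × 427 = 427
  Σ(broken) = 4955 kJ
Bonds formed (products):
  C-C: 3 × 340 = 1020
  C-H: 10 × 406 = 4060
  Σ(formed) = 5080 kJ
ΔH = Σ(broken) − Σ(formed) = 4955 − 5080 = −125 kJ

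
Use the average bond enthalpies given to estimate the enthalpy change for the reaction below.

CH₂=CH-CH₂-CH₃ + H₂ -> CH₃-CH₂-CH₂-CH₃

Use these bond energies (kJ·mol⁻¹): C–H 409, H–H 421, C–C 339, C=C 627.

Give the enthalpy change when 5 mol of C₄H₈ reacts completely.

Bonds broken (reactants):
  C–C: 2 × 339 = 678
  C–H: 8 × 409 = 3272
  C=C: 1 × 627 = 627
  H–H: 1 × 421 = 421
  Σ(broken) = 4998 kJ
Bonds formed (products):
  C–C: 3 × 339 = 1017
  C–H: 10 × 409 = 4090
  Σ(formed) = 5107 kJ
ΔH = Σ(broken) − Σ(formed) = 4998 − 5107 = −109 kJ
For 5× the reaction as written: 5 × (−109) = −545 kJ

ΔH = −545 kJ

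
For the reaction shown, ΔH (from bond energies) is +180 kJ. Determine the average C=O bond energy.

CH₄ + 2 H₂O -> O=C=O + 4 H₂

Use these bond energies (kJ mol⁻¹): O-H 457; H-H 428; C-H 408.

D(C=O) ≈ 784 kJ/mol

Let D be the C=O bond energy.
Σ(broken) = 4×408 + 4×457 = 3460
Σ(formed) = 2×D + 4×428 = 1712 + 2D
ΔH = Σ(broken) − Σ(formed) = (3460) − (1712 + 2D) = +1748 − 2D
Setting this equal to +180 kJ gives 2D = 1568, so D = 784 kJ/mol.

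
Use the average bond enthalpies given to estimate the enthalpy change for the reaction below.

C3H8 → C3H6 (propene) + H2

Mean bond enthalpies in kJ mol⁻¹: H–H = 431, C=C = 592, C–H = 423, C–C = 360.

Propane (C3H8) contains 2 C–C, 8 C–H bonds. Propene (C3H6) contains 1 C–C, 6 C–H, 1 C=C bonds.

ΔH ≈ +183 kJ

Bonds broken (reactants):
  C–C: 2 × 360 = 720
  C–H: 8 × 423 = 3384
  Σ(broken) = 4104 kJ
Bonds formed (products):
  C–C: 1 × 360 = 360
  C–H: 6 × 423 = 2538
  C=C: 1 × 592 = 592
  H–H: 1 × 431 = 431
  Σ(formed) = 3921 kJ
ΔH = Σ(broken) − Σ(formed) = 4104 − 3921 = +183 kJ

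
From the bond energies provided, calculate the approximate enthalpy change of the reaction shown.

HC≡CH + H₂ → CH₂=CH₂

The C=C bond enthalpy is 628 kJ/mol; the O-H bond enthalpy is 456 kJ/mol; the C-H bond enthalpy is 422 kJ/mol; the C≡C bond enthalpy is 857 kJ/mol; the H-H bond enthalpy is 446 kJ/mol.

ΔH ≈ −169 kJ

Bonds broken (reactants):
  C≡C: 1 × 857 = 857
  C-H: 2 × 422 = 844
  H-H: 1 × 446 = 446
  Σ(broken) = 2147 kJ
Bonds formed (products):
  C-H: 4 × 422 = 1688
  C=C: 1 × 628 = 628
  Σ(formed) = 2316 kJ
ΔH = Σ(broken) − Σ(formed) = 2147 − 2316 = −169 kJ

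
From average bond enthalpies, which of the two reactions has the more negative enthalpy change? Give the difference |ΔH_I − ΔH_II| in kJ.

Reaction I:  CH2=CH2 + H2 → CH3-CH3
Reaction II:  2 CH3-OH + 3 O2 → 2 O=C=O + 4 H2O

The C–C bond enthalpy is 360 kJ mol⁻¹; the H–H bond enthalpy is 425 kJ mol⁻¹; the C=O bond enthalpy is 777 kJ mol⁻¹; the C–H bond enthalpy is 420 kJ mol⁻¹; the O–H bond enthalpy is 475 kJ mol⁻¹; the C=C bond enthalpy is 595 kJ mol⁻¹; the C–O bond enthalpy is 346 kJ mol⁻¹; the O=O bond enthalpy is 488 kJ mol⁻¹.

Reaction I:
  Bonds broken (reactants):
    C–H: 4 × 420 = 1680
    C=C: 1 × 595 = 595
    H–H: 1 × 425 = 425
    Σ(broken) = 2700 kJ
  Bonds formed (products):
    C–C: 1 × 360 = 360
    C–H: 6 × 420 = 2520
    Σ(formed) = 2880 kJ
  ΔH_I = 2700 − 2880 = −180 kJ
Reaction II:
  Bonds broken (reactants):
    C–H: 6 × 420 = 2520
    C–O: 2 × 346 = 692
    O–H: 2 × 475 = 950
    O=O: 3 × 488 = 1464
    Σ(broken) = 5626 kJ
  Bonds formed (products):
    C=O: 4 × 777 = 3108
    O–H: 8 × 475 = 3800
    Σ(formed) = 6908 kJ
  ΔH_II = 5626 − 6908 = −1282 kJ
ΔH_I − ΔH_II = +1102 kJ, so reaction II has the more negative ΔH; |ΔH_I − ΔH_II| = 1102 kJ.

Reaction II, by 1102 kJ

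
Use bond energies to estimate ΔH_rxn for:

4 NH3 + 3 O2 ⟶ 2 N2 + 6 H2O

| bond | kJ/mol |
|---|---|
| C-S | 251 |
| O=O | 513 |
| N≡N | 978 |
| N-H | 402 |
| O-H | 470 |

ΔH ≈ −1233 kJ

Bonds broken (reactants):
  N-H: 12 × 402 = 4824
  O=O: 3 × 513 = 1539
  Σ(broken) = 6363 kJ
Bonds formed (products):
  N≡N: 2 × 978 = 1956
  O-H: 12 × 470 = 5640
  Σ(formed) = 7596 kJ
ΔH = Σ(broken) − Σ(formed) = 6363 − 7596 = −1233 kJ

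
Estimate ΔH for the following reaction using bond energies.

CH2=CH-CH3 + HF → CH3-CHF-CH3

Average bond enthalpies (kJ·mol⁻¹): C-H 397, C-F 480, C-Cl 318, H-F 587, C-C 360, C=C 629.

Bonds broken (reactants):
  C-C: 1 × 360 = 360
  C-H: 6 × 397 = 2382
  C=C: 1 × 629 = 629
  H-F: 1 × 587 = 587
  Σ(broken) = 3958 kJ
Bonds formed (products):
  C-C: 2 × 360 = 720
  C-F: 1 × 480 = 480
  C-H: 7 × 397 = 2779
  Σ(formed) = 3979 kJ
ΔH = Σ(broken) − Σ(formed) = 3958 − 3979 = −21 kJ

ΔH ≈ −21 kJ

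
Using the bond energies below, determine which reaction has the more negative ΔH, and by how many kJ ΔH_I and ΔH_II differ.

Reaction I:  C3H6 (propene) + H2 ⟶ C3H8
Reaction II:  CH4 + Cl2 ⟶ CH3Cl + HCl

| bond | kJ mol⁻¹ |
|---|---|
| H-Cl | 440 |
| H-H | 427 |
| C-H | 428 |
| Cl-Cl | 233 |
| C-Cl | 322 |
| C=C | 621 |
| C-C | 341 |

Reaction I:
  Bonds broken (reactants):
    C-C: 1 × 341 = 341
    C-H: 6 × 428 = 2568
    C=C: 1 × 621 = 621
    H-H: 1 × 427 = 427
    Σ(broken) = 3957 kJ
  Bonds formed (products):
    C-C: 2 × 341 = 682
    C-H: 8 × 428 = 3424
    Σ(formed) = 4106 kJ
  ΔH_I = 3957 − 4106 = −149 kJ
Reaction II:
  Bonds broken (reactants):
    C-H: 4 × 428 = 1712
    Cl-Cl: 1 × 233 = 233
    Σ(broken) = 1945 kJ
  Bonds formed (products):
    C-Cl: 1 × 322 = 322
    C-H: 3 × 428 = 1284
    H-Cl: 1 × 440 = 440
    Σ(formed) = 2046 kJ
  ΔH_II = 1945 − 2046 = −101 kJ
ΔH_I − ΔH_II = −48 kJ, so reaction I has the more negative ΔH; |ΔH_I − ΔH_II| = 48 kJ.

Reaction I, by 48 kJ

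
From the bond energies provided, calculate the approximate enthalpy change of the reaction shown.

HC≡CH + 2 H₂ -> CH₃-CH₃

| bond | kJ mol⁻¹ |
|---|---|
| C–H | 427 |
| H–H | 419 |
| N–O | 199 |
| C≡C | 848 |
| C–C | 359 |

ΔH ≈ −381 kJ

Bonds broken (reactants):
  C≡C: 1 × 848 = 848
  C–H: 2 × 427 = 854
  H–H: 2 × 419 = 838
  Σ(broken) = 2540 kJ
Bonds formed (products):
  C–C: 1 × 359 = 359
  C–H: 6 × 427 = 2562
  Σ(formed) = 2921 kJ
ΔH = Σ(broken) − Σ(formed) = 2540 − 2921 = −381 kJ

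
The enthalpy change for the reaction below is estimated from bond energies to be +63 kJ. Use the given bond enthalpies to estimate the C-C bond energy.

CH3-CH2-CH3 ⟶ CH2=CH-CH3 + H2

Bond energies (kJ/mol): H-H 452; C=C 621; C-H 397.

Let D be the C-C bond energy.
Σ(broken) = 2×D + 8×397 = 3176 + 2D
Σ(formed) = 1×D + 6×397 + 1×621 + 1×452 = 3455 + D
ΔH = Σ(broken) − Σ(formed) = (3176 + 2D) − (3455 + D) = −279 + D
Setting this equal to +63 kJ gives D = 342 kJ/mol.

D(C-C) ≈ 342 kJ/mol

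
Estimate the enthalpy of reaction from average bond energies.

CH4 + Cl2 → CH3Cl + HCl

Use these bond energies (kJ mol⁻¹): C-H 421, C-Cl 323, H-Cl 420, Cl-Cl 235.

ΔH ≈ −87 kJ

Bonds broken (reactants):
  C-H: 4 × 421 = 1684
  Cl-Cl: 1 × 235 = 235
  Σ(broken) = 1919 kJ
Bonds formed (products):
  C-Cl: 1 × 323 = 323
  C-H: 3 × 421 = 1263
  H-Cl: 1 × 420 = 420
  Σ(formed) = 2006 kJ
ΔH = Σ(broken) − Σ(formed) = 1919 − 2006 = −87 kJ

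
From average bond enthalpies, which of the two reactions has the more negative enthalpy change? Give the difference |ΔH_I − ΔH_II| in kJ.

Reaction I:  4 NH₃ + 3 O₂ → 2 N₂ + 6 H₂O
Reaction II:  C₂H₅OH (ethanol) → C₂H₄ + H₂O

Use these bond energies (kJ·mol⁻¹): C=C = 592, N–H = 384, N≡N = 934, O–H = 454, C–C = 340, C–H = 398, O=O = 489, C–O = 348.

Reaction I:
  Bonds broken (reactants):
    N–H: 12 × 384 = 4608
    O=O: 3 × 489 = 1467
    Σ(broken) = 6075 kJ
  Bonds formed (products):
    N≡N: 2 × 934 = 1868
    O–H: 12 × 454 = 5448
    Σ(formed) = 7316 kJ
  ΔH_I = 6075 − 7316 = −1241 kJ
Reaction II:
  Bonds broken (reactants):
    C–C: 1 × 340 = 340
    C–H: 5 × 398 = 1990
    C–O: 1 × 348 = 348
    O–H: 1 × 454 = 454
    Σ(broken) = 3132 kJ
  Bonds formed (products):
    C–H: 4 × 398 = 1592
    C=C: 1 × 592 = 592
    O–H: 2 × 454 = 908
    Σ(formed) = 3092 kJ
  ΔH_II = 3132 − 3092 = +40 kJ
ΔH_I − ΔH_II = −1281 kJ, so reaction I has the more negative ΔH; |ΔH_I − ΔH_II| = 1281 kJ.

Reaction I, by 1281 kJ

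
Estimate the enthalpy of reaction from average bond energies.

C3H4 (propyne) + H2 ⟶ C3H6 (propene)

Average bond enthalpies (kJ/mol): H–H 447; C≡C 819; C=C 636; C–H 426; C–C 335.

Bonds broken (reactants):
  C≡C: 1 × 819 = 819
  C–C: 1 × 335 = 335
  C–H: 4 × 426 = 1704
  H–H: 1 × 447 = 447
  Σ(broken) = 3305 kJ
Bonds formed (products):
  C–C: 1 × 335 = 335
  C–H: 6 × 426 = 2556
  C=C: 1 × 636 = 636
  Σ(formed) = 3527 kJ
ΔH = Σ(broken) − Σ(formed) = 3305 − 3527 = −222 kJ

ΔH ≈ −222 kJ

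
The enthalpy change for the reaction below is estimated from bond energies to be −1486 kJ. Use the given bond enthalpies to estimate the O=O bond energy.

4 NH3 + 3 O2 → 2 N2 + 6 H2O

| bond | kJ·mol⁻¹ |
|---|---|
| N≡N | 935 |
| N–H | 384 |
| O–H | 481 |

D(O=O) ≈ 516 kJ/mol

Let D be the O=O bond energy.
Σ(broken) = 12×384 + 3×D = 4608 + 3D
Σ(formed) = 2×935 + 12×481 = 7642
ΔH = Σ(broken) − Σ(formed) = (4608 + 3D) − (7642) = −3034 + 3D
Setting this equal to −1486 kJ gives 3D = 1548, so D = 516 kJ/mol.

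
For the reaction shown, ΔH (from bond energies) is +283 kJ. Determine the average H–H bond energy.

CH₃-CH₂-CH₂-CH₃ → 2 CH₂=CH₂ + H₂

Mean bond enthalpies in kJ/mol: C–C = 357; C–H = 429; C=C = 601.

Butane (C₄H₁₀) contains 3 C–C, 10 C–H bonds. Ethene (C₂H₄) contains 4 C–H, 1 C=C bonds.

D(H–H) ≈ 444 kJ/mol

Let D be the H–H bond energy.
Σ(broken) = 3×357 + 10×429 = 5361
Σ(formed) = 8×429 + 2×601 + 1×D = 4634 + D
ΔH = Σ(broken) − Σ(formed) = (5361) − (4634 + D) = +727 − D
Setting this equal to +283 kJ gives D = 444 kJ/mol.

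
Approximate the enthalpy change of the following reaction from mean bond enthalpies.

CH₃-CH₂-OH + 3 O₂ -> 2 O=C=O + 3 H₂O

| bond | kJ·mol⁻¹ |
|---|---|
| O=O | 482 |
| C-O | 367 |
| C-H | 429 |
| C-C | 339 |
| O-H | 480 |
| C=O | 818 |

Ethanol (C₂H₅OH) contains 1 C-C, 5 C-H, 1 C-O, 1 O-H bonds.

ΔH ≈ −1375 kJ

Bonds broken (reactants):
  C-C: 1 × 339 = 339
  C-H: 5 × 429 = 2145
  C-O: 1 × 367 = 367
  O-H: 1 × 480 = 480
  O=O: 3 × 482 = 1446
  Σ(broken) = 4777 kJ
Bonds formed (products):
  C=O: 4 × 818 = 3272
  O-H: 6 × 480 = 2880
  Σ(formed) = 6152 kJ
ΔH = Σ(broken) − Σ(formed) = 4777 − 6152 = −1375 kJ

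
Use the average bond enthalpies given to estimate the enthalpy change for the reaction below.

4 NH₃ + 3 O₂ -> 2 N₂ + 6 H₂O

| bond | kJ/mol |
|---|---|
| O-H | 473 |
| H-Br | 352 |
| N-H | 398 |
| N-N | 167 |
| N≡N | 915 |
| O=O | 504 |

Bonds broken (reactants):
  N-H: 12 × 398 = 4776
  O=O: 3 × 504 = 1512
  Σ(broken) = 6288 kJ
Bonds formed (products):
  N≡N: 2 × 915 = 1830
  O-H: 12 × 473 = 5676
  Σ(formed) = 7506 kJ
ΔH = Σ(broken) − Σ(formed) = 6288 − 7506 = −1218 kJ

ΔH ≈ −1218 kJ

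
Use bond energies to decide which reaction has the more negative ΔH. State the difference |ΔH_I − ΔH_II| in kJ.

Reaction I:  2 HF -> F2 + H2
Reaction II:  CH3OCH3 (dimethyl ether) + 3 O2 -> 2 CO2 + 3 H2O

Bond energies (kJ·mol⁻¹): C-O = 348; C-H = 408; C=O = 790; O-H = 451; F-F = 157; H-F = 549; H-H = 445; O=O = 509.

Reaction II, by 1691 kJ

Reaction I:
  Bonds broken (reactants):
    H-F: 2 × 549 = 1098
    Σ(broken) = 1098 kJ
  Bonds formed (products):
    F-F: 1 × 157 = 157
    H-H: 1 × 445 = 445
    Σ(formed) = 602 kJ
  ΔH_I = 1098 − 602 = +496 kJ
Reaction II:
  Bonds broken (reactants):
    C-H: 6 × 408 = 2448
    C-O: 2 × 348 = 696
    O=O: 3 × 509 = 1527
    Σ(broken) = 4671 kJ
  Bonds formed (products):
    C=O: 4 × 790 = 3160
    O-H: 6 × 451 = 2706
    Σ(formed) = 5866 kJ
  ΔH_II = 4671 − 5866 = −1195 kJ
ΔH_I − ΔH_II = +1691 kJ, so reaction II has the more negative ΔH; |ΔH_I − ΔH_II| = 1691 kJ.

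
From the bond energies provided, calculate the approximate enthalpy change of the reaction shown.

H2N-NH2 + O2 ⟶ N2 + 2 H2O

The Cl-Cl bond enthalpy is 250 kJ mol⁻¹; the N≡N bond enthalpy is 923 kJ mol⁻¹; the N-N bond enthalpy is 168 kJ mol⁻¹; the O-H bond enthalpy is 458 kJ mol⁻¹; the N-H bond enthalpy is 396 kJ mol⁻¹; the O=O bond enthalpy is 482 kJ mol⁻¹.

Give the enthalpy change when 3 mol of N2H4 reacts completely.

Bonds broken (reactants):
  N-H: 4 × 396 = 1584
  N-N: 1 × 168 = 168
  O=O: 1 × 482 = 482
  Σ(broken) = 2234 kJ
Bonds formed (products):
  N≡N: 1 × 923 = 923
  O-H: 4 × 458 = 1832
  Σ(formed) = 2755 kJ
ΔH = Σ(broken) − Σ(formed) = 2234 − 2755 = −521 kJ
For 3× the reaction as written: 3 × (−521) = −1563 kJ

ΔH = −1563 kJ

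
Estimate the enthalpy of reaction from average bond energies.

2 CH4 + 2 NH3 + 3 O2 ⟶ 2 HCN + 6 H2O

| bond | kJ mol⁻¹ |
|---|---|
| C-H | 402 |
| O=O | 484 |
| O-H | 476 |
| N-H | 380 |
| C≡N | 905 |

ΔH ≈ −1378 kJ

Bonds broken (reactants):
  C-H: 8 × 402 = 3216
  N-H: 6 × 380 = 2280
  O=O: 3 × 484 = 1452
  Σ(broken) = 6948 kJ
Bonds formed (products):
  C≡N: 2 × 905 = 1810
  C-H: 2 × 402 = 804
  O-H: 12 × 476 = 5712
  Σ(formed) = 8326 kJ
ΔH = Σ(broken) − Σ(formed) = 6948 − 8326 = −1378 kJ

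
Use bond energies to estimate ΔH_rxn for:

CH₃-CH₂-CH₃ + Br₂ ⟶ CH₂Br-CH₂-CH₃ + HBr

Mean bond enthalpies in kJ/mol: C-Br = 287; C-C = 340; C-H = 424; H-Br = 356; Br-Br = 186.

ΔH ≈ −33 kJ

Bonds broken (reactants):
  Br-Br: 1 × 186 = 186
  C-C: 2 × 340 = 680
  C-H: 8 × 424 = 3392
  Σ(broken) = 4258 kJ
Bonds formed (products):
  C-Br: 1 × 287 = 287
  C-C: 2 × 340 = 680
  C-H: 7 × 424 = 2968
  H-Br: 1 × 356 = 356
  Σ(formed) = 4291 kJ
ΔH = Σ(broken) − Σ(formed) = 4258 − 4291 = −33 kJ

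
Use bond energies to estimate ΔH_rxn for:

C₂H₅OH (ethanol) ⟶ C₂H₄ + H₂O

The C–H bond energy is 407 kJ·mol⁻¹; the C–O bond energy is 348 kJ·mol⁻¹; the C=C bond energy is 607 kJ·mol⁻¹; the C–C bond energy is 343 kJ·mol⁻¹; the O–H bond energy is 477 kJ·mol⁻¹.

Bonds broken (reactants):
  C–C: 1 × 343 = 343
  C–H: 5 × 407 = 2035
  C–O: 1 × 348 = 348
  O–H: 1 × 477 = 477
  Σ(broken) = 3203 kJ
Bonds formed (products):
  C–H: 4 × 407 = 1628
  C=C: 1 × 607 = 607
  O–H: 2 × 477 = 954
  Σ(formed) = 3189 kJ
ΔH = Σ(broken) − Σ(formed) = 3203 − 3189 = +14 kJ

ΔH ≈ +14 kJ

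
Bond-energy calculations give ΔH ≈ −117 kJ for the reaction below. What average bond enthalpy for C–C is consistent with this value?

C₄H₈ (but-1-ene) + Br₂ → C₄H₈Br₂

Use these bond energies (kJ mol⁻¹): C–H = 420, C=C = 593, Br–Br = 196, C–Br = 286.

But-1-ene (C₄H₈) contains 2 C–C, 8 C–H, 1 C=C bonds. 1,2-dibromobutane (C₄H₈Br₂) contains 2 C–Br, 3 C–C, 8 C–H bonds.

Let D be the C–C bond energy.
Σ(broken) = 1×196 + 2×D + 8×420 + 1×593 = 4149 + 2D
Σ(formed) = 2×286 + 3×D + 8×420 = 3932 + 3D
ΔH = Σ(broken) − Σ(formed) = (4149 + 2D) − (3932 + 3D) = +217 − D
Setting this equal to −117 kJ gives D = 334 kJ/mol.

D(C–C) ≈ 334 kJ/mol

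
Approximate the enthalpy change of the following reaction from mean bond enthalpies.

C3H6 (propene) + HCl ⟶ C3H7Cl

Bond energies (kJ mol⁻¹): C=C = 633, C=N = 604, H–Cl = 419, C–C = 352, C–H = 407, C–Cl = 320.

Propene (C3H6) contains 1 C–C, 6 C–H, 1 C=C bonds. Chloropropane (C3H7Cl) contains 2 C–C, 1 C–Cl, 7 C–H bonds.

Bonds broken (reactants):
  C–C: 1 × 352 = 352
  C–H: 6 × 407 = 2442
  C=C: 1 × 633 = 633
  H–Cl: 1 × 419 = 419
  Σ(broken) = 3846 kJ
Bonds formed (products):
  C–C: 2 × 352 = 704
  C–Cl: 1 × 320 = 320
  C–H: 7 × 407 = 2849
  Σ(formed) = 3873 kJ
ΔH = Σ(broken) − Σ(formed) = 3846 − 3873 = −27 kJ

ΔH ≈ −27 kJ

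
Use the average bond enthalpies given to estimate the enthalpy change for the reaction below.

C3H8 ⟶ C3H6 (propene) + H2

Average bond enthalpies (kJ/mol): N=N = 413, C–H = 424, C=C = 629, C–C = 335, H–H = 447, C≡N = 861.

Bonds broken (reactants):
  C–C: 2 × 335 = 670
  C–H: 8 × 424 = 3392
  Σ(broken) = 4062 kJ
Bonds formed (products):
  C–C: 1 × 335 = 335
  C–H: 6 × 424 = 2544
  C=C: 1 × 629 = 629
  H–H: 1 × 447 = 447
  Σ(formed) = 3955 kJ
ΔH = Σ(broken) − Σ(formed) = 4062 − 3955 = +107 kJ

ΔH ≈ +107 kJ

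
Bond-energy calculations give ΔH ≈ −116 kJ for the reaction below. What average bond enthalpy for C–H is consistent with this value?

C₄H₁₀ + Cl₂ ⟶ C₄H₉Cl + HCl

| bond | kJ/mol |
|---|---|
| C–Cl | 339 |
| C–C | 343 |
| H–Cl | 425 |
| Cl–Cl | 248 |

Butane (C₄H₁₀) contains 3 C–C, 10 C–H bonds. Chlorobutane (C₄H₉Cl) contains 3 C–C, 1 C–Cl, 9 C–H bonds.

Let D be the C–H bond energy.
Σ(broken) = 3×343 + 10×D + 1×248 = 1277 + 10D
Σ(formed) = 3×343 + 1×339 + 9×D + 1×425 = 1793 + 9D
ΔH = Σ(broken) − Σ(formed) = (1277 + 10D) − (1793 + 9D) = −516 + D
Setting this equal to −116 kJ gives D = 400 kJ/mol.

D(C–H) ≈ 400 kJ/mol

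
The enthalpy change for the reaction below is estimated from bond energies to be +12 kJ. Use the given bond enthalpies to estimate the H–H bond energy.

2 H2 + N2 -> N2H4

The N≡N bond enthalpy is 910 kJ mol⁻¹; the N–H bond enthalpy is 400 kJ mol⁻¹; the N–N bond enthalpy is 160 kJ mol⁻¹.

D(H–H) ≈ 431 kJ/mol

Let D be the H–H bond energy.
Σ(broken) = 2×D + 1×910 = 910 + 2D
Σ(formed) = 4×400 + 1×160 = 1760
ΔH = Σ(broken) − Σ(formed) = (910 + 2D) − (1760) = −850 + 2D
Setting this equal to +12 kJ gives 2D = 862, so D = 431 kJ/mol.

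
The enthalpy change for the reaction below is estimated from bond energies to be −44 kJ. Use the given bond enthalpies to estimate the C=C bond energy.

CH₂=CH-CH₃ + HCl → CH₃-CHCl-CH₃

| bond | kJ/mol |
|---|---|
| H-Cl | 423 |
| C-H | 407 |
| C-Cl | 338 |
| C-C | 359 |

D(C=C) ≈ 637 kJ/mol

Let D be the C=C bond energy.
Σ(broken) = 1×359 + 6×407 + 1×D + 1×423 = 3224 + D
Σ(formed) = 2×359 + 1×338 + 7×407 = 3905
ΔH = Σ(broken) − Σ(formed) = (3224 + D) − (3905) = −681 + D
Setting this equal to −44 kJ gives D = 637 kJ/mol.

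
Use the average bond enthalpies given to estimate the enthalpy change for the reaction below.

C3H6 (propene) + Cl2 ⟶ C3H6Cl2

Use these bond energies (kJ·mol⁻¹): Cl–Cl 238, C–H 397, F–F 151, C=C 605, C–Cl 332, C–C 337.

ΔH ≈ −158 kJ

Bonds broken (reactants):
  C–C: 1 × 337 = 337
  C–H: 6 × 397 = 2382
  C=C: 1 × 605 = 605
  Cl–Cl: 1 × 238 = 238
  Σ(broken) = 3562 kJ
Bonds formed (products):
  C–C: 2 × 337 = 674
  C–Cl: 2 × 332 = 664
  C–H: 6 × 397 = 2382
  Σ(formed) = 3720 kJ
ΔH = Σ(broken) − Σ(formed) = 3562 − 3720 = −158 kJ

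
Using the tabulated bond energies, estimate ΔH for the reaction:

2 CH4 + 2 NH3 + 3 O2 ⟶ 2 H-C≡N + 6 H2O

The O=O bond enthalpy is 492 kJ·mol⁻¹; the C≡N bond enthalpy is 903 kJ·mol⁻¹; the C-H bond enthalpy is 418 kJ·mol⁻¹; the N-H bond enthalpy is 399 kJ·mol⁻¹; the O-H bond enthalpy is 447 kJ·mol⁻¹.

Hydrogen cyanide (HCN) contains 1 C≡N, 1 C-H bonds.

ΔH ≈ −792 kJ

Bonds broken (reactants):
  C-H: 8 × 418 = 3344
  N-H: 6 × 399 = 2394
  O=O: 3 × 492 = 1476
  Σ(broken) = 7214 kJ
Bonds formed (products):
  C≡N: 2 × 903 = 1806
  C-H: 2 × 418 = 836
  O-H: 12 × 447 = 5364
  Σ(formed) = 8006 kJ
ΔH = Σ(broken) − Σ(formed) = 7214 − 8006 = −792 kJ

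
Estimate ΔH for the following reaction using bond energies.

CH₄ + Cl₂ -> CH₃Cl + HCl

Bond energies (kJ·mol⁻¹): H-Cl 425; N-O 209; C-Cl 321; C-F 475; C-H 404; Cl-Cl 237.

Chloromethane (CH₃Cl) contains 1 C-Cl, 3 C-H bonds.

Bonds broken (reactants):
  C-H: 4 × 404 = 1616
  Cl-Cl: 1 × 237 = 237
  Σ(broken) = 1853 kJ
Bonds formed (products):
  C-Cl: 1 × 321 = 321
  C-H: 3 × 404 = 1212
  H-Cl: 1 × 425 = 425
  Σ(formed) = 1958 kJ
ΔH = Σ(broken) − Σ(formed) = 1853 − 1958 = −105 kJ

ΔH ≈ −105 kJ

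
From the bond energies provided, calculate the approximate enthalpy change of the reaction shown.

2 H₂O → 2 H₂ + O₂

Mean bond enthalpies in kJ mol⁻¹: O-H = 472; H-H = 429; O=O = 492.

ΔH ≈ +538 kJ

Bonds broken (reactants):
  O-H: 4 × 472 = 1888
  Σ(broken) = 1888 kJ
Bonds formed (products):
  H-H: 2 × 429 = 858
  O=O: 1 × 492 = 492
  Σ(formed) = 1350 kJ
ΔH = Σ(broken) − Σ(formed) = 1888 − 1350 = +538 kJ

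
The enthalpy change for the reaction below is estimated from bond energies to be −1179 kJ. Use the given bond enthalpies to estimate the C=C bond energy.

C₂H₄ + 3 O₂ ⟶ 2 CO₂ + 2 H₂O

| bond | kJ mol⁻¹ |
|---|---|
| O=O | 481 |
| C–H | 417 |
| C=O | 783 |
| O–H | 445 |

D(C=C) ≈ 622 kJ/mol

Let D be the C=C bond energy.
Σ(broken) = 4×417 + 1×D + 3×481 = 3111 + D
Σ(formed) = 4×783 + 4×445 = 4912
ΔH = Σ(broken) − Σ(formed) = (3111 + D) − (4912) = −1801 + D
Setting this equal to −1179 kJ gives D = 622 kJ/mol.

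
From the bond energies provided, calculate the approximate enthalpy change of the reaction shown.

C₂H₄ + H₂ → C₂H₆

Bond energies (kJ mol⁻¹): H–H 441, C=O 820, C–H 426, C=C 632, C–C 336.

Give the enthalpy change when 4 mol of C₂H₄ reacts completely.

Bonds broken (reactants):
  C–H: 4 × 426 = 1704
  C=C: 1 × 632 = 632
  H–H: 1 × 441 = 441
  Σ(broken) = 2777 kJ
Bonds formed (products):
  C–C: 1 × 336 = 336
  C–H: 6 × 426 = 2556
  Σ(formed) = 2892 kJ
ΔH = Σ(broken) − Σ(formed) = 2777 − 2892 = −115 kJ
For 4× the reaction as written: 4 × (−115) = −460 kJ

ΔH = −460 kJ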